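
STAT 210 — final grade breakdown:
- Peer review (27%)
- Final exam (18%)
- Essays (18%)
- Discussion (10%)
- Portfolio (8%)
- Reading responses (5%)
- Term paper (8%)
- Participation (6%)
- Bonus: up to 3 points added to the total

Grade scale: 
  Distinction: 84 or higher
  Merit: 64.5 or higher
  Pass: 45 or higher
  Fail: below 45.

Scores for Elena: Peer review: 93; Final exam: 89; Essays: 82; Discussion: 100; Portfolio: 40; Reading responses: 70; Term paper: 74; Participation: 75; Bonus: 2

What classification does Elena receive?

Distinction

Weighted total:
  Peer review 93 × 0.27 = 25.11
  Final exam 89 × 0.18 = 16.02
  Essays 82 × 0.18 = 14.76
  Discussion 100 × 0.1 = 10
  Portfolio 40 × 0.08 = 3.2
  Reading responses 70 × 0.05 = 3.5
  Term paper 74 × 0.08 = 5.92
  Participation 75 × 0.06 = 4.5
Sum = 83.01
Bonus: 83.01 + 2 = 85.01
85.01 ≥ 84 → Distinction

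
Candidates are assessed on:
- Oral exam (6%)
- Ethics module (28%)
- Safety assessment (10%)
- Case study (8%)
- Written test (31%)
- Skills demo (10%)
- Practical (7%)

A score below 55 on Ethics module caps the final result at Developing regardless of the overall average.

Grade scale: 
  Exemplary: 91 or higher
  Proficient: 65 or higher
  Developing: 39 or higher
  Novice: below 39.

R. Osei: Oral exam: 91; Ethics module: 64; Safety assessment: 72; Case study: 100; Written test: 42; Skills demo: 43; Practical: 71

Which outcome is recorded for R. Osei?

Ethics module score 64 ≥ 55: minimum met.
Weighted total:
  Oral exam 91 × 0.06 = 5.46
  Ethics module 64 × 0.28 = 17.92
  Safety assessment 72 × 0.1 = 7.2
  Case study 100 × 0.08 = 8
  Written test 42 × 0.31 = 13.02
  Skills demo 43 × 0.1 = 4.3
  Practical 71 × 0.07 = 4.97
Sum = 60.87
60.87 is ≥ 39 and < 65 → Developing

Developing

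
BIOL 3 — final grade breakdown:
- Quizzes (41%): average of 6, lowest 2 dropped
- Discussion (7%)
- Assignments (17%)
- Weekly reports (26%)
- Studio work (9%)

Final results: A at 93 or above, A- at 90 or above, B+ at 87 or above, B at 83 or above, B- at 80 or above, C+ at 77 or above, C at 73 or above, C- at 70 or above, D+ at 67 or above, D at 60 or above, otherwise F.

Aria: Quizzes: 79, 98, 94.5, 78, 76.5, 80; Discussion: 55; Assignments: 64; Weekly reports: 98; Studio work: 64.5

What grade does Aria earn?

B-

Quizzes: drop 76.5, 78 → average of remaining 4 = 351.5/4 = 87.875
Weighted total:
  Quizzes 87.875 × 0.41 = 36.02875
  Discussion 55 × 0.07 = 3.85
  Assignments 64 × 0.17 = 10.88
  Weekly reports 98 × 0.26 = 25.48
  Studio work 64.5 × 0.09 = 5.805
Sum = 82.04375
82.04375 is ≥ 80 and < 83 → B-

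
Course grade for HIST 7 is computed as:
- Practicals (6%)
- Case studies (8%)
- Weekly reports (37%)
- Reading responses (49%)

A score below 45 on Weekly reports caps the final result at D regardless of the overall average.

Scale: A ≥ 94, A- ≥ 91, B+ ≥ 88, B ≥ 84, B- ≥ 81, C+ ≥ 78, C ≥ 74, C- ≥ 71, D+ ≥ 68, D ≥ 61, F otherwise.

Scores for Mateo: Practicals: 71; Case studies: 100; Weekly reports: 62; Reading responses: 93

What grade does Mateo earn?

C+

Weekly reports score 62 ≥ 45: minimum met.
Weighted total:
  Practicals 71 × 0.06 = 4.26
  Case studies 100 × 0.08 = 8
  Weekly reports 62 × 0.37 = 22.94
  Reading responses 93 × 0.49 = 45.57
Sum = 80.77
80.77 is ≥ 78 and < 81 → C+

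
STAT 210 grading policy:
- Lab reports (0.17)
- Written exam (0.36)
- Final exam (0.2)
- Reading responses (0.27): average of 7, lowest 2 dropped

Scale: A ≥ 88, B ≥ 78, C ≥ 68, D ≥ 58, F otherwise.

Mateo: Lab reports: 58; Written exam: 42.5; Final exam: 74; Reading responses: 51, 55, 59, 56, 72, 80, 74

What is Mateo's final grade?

D

Reading responses: drop 51, 55 → average of remaining 5 = 341/5 = 68.2
Weighted total:
  Lab reports 58 × 0.17 = 9.86
  Written exam 42.5 × 0.36 = 15.3
  Final exam 74 × 0.2 = 14.8
  Reading responses 68.2 × 0.27 = 18.414
Sum = 58.374
58.374 is ≥ 58 and < 68 → D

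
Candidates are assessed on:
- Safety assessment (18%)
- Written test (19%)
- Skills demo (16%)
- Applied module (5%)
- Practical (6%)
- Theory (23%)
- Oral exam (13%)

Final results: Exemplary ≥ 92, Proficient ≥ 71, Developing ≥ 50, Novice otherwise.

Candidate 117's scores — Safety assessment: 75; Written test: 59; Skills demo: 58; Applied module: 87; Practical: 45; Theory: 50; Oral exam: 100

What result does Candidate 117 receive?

Developing

Weighted total:
  Safety assessment 75 × 0.18 = 13.5
  Written test 59 × 0.19 = 11.21
  Skills demo 58 × 0.16 = 9.28
  Applied module 87 × 0.05 = 4.35
  Practical 45 × 0.06 = 2.7
  Theory 50 × 0.23 = 11.5
  Oral exam 100 × 0.13 = 13
Sum = 65.54
65.54 is ≥ 50 and < 71 → Developing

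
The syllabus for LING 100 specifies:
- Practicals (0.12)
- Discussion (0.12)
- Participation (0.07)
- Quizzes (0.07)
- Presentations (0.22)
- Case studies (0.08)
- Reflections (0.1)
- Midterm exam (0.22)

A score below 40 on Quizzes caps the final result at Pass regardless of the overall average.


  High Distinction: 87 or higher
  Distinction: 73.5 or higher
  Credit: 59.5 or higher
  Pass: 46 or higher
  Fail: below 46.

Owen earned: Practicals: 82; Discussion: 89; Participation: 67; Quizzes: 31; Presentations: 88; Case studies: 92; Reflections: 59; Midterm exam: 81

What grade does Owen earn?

Quizzes score 31 < 40: minimum not met.
Weighted total:
  Practicals 82 × 0.12 = 9.84
  Discussion 89 × 0.12 = 10.68
  Participation 67 × 0.07 = 4.69
  Quizzes 31 × 0.07 = 2.17
  Presentations 88 × 0.22 = 19.36
  Case studies 92 × 0.08 = 7.36
  Reflections 59 × 0.1 = 5.9
  Midterm exam 81 × 0.22 = 17.82
Sum = 77.82
77.82 would be Distinction; cap at Pass applies → Pass.

Pass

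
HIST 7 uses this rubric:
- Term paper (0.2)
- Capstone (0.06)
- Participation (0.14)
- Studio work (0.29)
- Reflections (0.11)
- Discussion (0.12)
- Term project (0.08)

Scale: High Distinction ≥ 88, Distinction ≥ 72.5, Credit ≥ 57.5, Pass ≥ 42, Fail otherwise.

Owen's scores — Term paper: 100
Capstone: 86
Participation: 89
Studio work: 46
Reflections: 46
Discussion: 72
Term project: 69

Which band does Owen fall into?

Weighted total:
  Term paper 100 × 0.2 = 20
  Capstone 86 × 0.06 = 5.16
  Participation 89 × 0.14 = 12.46
  Studio work 46 × 0.29 = 13.34
  Reflections 46 × 0.11 = 5.06
  Discussion 72 × 0.12 = 8.64
  Term project 69 × 0.08 = 5.52
Sum = 70.18
70.18 is ≥ 57.5 and < 72.5 → Credit

Credit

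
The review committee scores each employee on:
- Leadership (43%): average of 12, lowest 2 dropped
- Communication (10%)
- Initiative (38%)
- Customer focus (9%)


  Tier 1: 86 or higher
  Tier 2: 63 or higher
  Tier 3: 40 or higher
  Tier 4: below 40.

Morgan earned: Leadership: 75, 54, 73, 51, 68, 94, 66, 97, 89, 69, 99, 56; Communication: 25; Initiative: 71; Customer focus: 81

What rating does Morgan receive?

Tier 2

Leadership: drop 51, 54 → average of remaining 10 = 786/10 = 78.6
Weighted total:
  Leadership 78.6 × 0.43 = 33.798
  Communication 25 × 0.1 = 2.5
  Initiative 71 × 0.38 = 26.98
  Customer focus 81 × 0.09 = 7.29
Sum = 70.568
70.568 is ≥ 63 and < 86 → Tier 2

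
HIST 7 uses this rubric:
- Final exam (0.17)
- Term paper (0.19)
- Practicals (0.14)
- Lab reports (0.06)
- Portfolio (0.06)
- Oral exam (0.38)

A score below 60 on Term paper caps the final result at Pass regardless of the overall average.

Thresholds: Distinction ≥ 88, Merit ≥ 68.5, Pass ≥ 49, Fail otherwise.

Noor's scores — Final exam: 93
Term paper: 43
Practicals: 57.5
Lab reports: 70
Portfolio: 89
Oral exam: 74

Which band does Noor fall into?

Term paper score 43 < 60: minimum not met.
Weighted total:
  Final exam 93 × 0.17 = 15.81
  Term paper 43 × 0.19 = 8.17
  Practicals 57.5 × 0.14 = 8.05
  Lab reports 70 × 0.06 = 4.2
  Portfolio 89 × 0.06 = 5.34
  Oral exam 74 × 0.38 = 28.12
Sum = 69.69
69.69 would be Merit; cap at Pass applies → Pass.

Pass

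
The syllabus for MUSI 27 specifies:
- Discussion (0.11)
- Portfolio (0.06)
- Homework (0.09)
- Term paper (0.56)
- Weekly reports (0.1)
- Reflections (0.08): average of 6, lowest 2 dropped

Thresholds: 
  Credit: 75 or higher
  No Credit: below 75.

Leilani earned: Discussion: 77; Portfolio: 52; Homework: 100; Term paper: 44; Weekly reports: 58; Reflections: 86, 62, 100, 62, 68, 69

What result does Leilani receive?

Reflections: drop 62, 62 → average of remaining 4 = 323/4 = 80.75
Weighted total:
  Discussion 77 × 0.11 = 8.47
  Portfolio 52 × 0.06 = 3.12
  Homework 100 × 0.09 = 9
  Term paper 44 × 0.56 = 24.64
  Weekly reports 58 × 0.1 = 5.8
  Reflections 80.75 × 0.08 = 6.46
Sum = 57.49
57.49 < 75 → No Credit

No Credit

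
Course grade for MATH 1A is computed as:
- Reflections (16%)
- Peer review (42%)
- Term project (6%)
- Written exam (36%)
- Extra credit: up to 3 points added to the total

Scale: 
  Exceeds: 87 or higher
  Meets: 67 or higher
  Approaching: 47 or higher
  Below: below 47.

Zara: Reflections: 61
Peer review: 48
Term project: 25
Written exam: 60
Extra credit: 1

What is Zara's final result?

Weighted total:
  Reflections 61 × 0.16 = 9.76
  Peer review 48 × 0.42 = 20.16
  Term project 25 × 0.06 = 1.5
  Written exam 60 × 0.36 = 21.6
Sum = 53.02
Extra credit: 53.02 + 1 = 54.02
54.02 is ≥ 47 and < 67 → Approaching

Approaching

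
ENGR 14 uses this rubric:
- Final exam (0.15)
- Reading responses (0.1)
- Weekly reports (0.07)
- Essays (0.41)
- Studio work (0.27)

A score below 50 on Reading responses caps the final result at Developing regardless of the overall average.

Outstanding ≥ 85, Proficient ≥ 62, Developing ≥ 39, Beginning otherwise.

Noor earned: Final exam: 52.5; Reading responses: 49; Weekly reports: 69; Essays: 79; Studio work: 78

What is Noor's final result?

Reading responses score 49 < 50: minimum not met.
Weighted total:
  Final exam 52.5 × 0.15 = 7.875
  Reading responses 49 × 0.1 = 4.9
  Weekly reports 69 × 0.07 = 4.83
  Essays 79 × 0.41 = 32.39
  Studio work 78 × 0.27 = 21.06
Sum = 71.055
71.055 would be Proficient; cap at Developing applies → Developing.

Developing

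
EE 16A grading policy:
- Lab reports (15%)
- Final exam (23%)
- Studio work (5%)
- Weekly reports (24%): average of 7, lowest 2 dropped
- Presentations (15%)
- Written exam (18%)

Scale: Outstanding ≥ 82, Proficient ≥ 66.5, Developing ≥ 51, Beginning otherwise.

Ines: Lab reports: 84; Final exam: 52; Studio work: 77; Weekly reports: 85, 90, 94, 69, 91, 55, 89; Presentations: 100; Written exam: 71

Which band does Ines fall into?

Proficient

Weekly reports: drop 55, 69 → average of remaining 5 = 449/5 = 89.8
Weighted total:
  Lab reports 84 × 0.15 = 12.6
  Final exam 52 × 0.23 = 11.96
  Studio work 77 × 0.05 = 3.85
  Weekly reports 89.8 × 0.24 = 21.552
  Presentations 100 × 0.15 = 15
  Written exam 71 × 0.18 = 12.78
Sum = 77.742
77.742 is ≥ 66.5 and < 82 → Proficient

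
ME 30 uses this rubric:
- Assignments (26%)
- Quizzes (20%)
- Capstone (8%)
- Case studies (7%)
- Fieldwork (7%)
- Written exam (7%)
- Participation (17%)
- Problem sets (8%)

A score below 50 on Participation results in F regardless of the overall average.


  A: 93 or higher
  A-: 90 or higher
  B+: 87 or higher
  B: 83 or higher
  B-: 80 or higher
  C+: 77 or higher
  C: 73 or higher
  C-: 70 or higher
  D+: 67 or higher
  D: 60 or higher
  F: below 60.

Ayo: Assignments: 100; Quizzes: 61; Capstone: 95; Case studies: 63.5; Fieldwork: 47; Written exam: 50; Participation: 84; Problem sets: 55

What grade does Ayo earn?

Participation score 84 ≥ 50: minimum met.
Weighted total:
  Assignments 100 × 0.26 = 26
  Quizzes 61 × 0.2 = 12.2
  Capstone 95 × 0.08 = 7.6
  Case studies 63.5 × 0.07 = 4.445
  Fieldwork 47 × 0.07 = 3.29
  Written exam 50 × 0.07 = 3.5
  Participation 84 × 0.17 = 14.28
  Problem sets 55 × 0.08 = 4.4
Sum = 75.715
75.715 is ≥ 73 and < 77 → C

C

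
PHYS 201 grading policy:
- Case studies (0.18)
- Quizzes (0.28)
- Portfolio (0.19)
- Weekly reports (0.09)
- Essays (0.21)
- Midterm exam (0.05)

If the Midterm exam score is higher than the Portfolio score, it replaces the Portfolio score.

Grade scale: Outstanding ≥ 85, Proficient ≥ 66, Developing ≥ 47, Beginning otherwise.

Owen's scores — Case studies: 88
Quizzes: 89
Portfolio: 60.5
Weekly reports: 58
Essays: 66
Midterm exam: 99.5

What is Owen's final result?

Proficient

Midterm exam (99.5) > Portfolio (60.5), so Portfolio counts as 99.5.
Weighted total:
  Case studies 88 × 0.18 = 15.84
  Quizzes 89 × 0.28 = 24.92
  Portfolio 99.5 × 0.19 = 18.905
  Weekly reports 58 × 0.09 = 5.22
  Essays 66 × 0.21 = 13.86
  Midterm exam 99.5 × 0.05 = 4.975
Sum = 83.72
83.72 is ≥ 66 and < 85 → Proficient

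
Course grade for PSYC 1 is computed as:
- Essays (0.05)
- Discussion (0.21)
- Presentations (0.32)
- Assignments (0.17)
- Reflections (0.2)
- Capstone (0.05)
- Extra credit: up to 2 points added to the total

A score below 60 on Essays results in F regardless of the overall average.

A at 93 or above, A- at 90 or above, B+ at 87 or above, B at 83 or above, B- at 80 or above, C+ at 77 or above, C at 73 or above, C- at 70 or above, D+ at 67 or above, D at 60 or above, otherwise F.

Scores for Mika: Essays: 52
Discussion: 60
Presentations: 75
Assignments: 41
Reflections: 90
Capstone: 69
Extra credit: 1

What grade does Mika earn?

F

Essays score 52 < 60: minimum not met.
Weighted total:
  Essays 52 × 0.05 = 2.6
  Discussion 60 × 0.21 = 12.6
  Presentations 75 × 0.32 = 24
  Assignments 41 × 0.17 = 6.97
  Reflections 90 × 0.2 = 18
  Capstone 69 × 0.05 = 3.45
Sum = 67.62
Extra credit: 67.62 + 1 = 68.62
Because the Essays minimum was not met, the result is F.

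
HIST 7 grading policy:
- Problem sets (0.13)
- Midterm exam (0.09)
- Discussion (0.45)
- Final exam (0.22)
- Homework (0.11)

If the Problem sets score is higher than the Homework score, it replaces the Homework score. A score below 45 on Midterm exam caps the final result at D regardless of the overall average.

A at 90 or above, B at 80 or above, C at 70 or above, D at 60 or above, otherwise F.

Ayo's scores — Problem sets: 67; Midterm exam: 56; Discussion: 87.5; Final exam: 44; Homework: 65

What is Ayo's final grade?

Problem sets (67) > Homework (65), so Homework counts as 67.
Midterm exam score 56 ≥ 45: minimum met.
Weighted total:
  Problem sets 67 × 0.13 = 8.71
  Midterm exam 56 × 0.09 = 5.04
  Discussion 87.5 × 0.45 = 39.375
  Final exam 44 × 0.22 = 9.68
  Homework 67 × 0.11 = 7.37
Sum = 70.175
70.175 is ≥ 70 and < 80 → C

C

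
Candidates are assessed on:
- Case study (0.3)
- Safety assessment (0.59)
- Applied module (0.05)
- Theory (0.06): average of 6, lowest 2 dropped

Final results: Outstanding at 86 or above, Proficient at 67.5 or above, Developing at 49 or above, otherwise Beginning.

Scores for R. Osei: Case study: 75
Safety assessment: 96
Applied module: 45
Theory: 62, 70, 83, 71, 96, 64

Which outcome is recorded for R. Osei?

Theory: drop 62, 64 → average of remaining 4 = 320/4 = 80
Weighted total:
  Case study 75 × 0.3 = 22.5
  Safety assessment 96 × 0.59 = 56.64
  Applied module 45 × 0.05 = 2.25
  Theory 80 × 0.06 = 4.8
Sum = 86.19
86.19 ≥ 86 → Outstanding

Outstanding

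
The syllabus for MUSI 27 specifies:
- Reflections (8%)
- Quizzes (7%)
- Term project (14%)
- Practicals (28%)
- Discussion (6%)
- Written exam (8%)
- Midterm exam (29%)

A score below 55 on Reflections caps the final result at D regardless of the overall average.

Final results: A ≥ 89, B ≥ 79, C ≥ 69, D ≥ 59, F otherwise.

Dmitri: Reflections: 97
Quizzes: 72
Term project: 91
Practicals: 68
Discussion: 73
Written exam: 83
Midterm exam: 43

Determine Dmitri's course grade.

Reflections score 97 ≥ 55: minimum met.
Weighted total:
  Reflections 97 × 0.08 = 7.76
  Quizzes 72 × 0.07 = 5.04
  Term project 91 × 0.14 = 12.74
  Practicals 68 × 0.28 = 19.04
  Discussion 73 × 0.06 = 4.38
  Written exam 83 × 0.08 = 6.64
  Midterm exam 43 × 0.29 = 12.47
Sum = 68.07
68.07 is ≥ 59 and < 69 → D

D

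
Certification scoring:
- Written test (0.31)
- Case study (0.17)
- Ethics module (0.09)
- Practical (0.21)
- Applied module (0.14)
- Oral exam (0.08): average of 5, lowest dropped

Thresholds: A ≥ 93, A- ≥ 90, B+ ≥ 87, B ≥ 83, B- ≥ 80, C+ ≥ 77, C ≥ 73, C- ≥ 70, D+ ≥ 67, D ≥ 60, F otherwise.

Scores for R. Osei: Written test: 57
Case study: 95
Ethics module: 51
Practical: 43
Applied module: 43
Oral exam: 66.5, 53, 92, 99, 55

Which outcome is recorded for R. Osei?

F

Oral exam: drop 53 → average of remaining 4 = 312.5/4 = 78.125
Weighted total:
  Written test 57 × 0.31 = 17.67
  Case study 95 × 0.17 = 16.15
  Ethics module 51 × 0.09 = 4.59
  Practical 43 × 0.21 = 9.03
  Applied module 43 × 0.14 = 6.02
  Oral exam 78.125 × 0.08 = 6.25
Sum = 59.71
59.71 < 60 → F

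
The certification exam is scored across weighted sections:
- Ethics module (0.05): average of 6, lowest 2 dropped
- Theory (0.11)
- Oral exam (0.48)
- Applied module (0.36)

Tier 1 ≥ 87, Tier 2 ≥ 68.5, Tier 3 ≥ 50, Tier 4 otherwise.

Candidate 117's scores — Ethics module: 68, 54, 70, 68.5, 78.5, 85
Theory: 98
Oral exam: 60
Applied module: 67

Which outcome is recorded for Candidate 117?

Tier 3

Ethics module: drop 54, 68 → average of remaining 4 = 302/4 = 75.5
Weighted total:
  Ethics module 75.5 × 0.05 = 3.775
  Theory 98 × 0.11 = 10.78
  Oral exam 60 × 0.48 = 28.8
  Applied module 67 × 0.36 = 24.12
Sum = 67.475
67.475 is ≥ 50 and < 68.5 → Tier 3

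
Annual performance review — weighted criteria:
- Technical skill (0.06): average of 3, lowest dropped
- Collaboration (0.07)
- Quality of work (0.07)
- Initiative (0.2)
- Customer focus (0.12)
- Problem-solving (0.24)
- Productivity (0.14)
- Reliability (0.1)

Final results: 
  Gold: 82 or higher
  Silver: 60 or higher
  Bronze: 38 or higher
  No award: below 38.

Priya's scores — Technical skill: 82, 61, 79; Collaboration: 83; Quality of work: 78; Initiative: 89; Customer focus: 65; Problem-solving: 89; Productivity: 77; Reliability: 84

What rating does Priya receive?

Gold

Technical skill: drop 61 → average of remaining 2 = 161/2 = 80.5
Weighted total:
  Technical skill 80.5 × 0.06 = 4.83
  Collaboration 83 × 0.07 = 5.81
  Quality of work 78 × 0.07 = 5.46
  Initiative 89 × 0.2 = 17.8
  Customer focus 65 × 0.12 = 7.8
  Problem-solving 89 × 0.24 = 21.36
  Productivity 77 × 0.14 = 10.78
  Reliability 84 × 0.1 = 8.4
Sum = 82.24
82.24 ≥ 82 → Gold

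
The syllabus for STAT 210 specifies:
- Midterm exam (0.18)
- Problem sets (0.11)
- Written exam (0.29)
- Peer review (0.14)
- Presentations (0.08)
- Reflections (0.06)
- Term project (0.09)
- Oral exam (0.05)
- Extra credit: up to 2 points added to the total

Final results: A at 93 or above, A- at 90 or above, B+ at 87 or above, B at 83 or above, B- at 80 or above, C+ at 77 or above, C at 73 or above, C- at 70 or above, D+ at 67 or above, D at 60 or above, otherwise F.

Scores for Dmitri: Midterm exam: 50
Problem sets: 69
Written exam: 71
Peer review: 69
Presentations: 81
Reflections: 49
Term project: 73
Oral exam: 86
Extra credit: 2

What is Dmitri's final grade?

Weighted total:
  Midterm exam 50 × 0.18 = 9
  Problem sets 69 × 0.11 = 7.59
  Written exam 71 × 0.29 = 20.59
  Peer review 69 × 0.14 = 9.66
  Presentations 81 × 0.08 = 6.48
  Reflections 49 × 0.06 = 2.94
  Term project 73 × 0.09 = 6.57
  Oral exam 86 × 0.05 = 4.3
Sum = 67.13
Extra credit: 67.13 + 2 = 69.13
69.13 is ≥ 67 and < 70 → D+

D+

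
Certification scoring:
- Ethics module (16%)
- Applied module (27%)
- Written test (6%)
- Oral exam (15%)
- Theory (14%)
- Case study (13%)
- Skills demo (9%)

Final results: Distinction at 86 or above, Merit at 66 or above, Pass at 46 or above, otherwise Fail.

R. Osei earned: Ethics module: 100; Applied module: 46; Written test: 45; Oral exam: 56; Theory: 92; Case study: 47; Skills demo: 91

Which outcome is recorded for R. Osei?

Weighted total:
  Ethics module 100 × 0.16 = 16
  Applied module 46 × 0.27 = 12.42
  Written test 45 × 0.06 = 2.7
  Oral exam 56 × 0.15 = 8.4
  Theory 92 × 0.14 = 12.88
  Case study 47 × 0.13 = 6.11
  Skills demo 91 × 0.09 = 8.19
Sum = 66.7
66.7 is ≥ 66 and < 86 → Merit

Merit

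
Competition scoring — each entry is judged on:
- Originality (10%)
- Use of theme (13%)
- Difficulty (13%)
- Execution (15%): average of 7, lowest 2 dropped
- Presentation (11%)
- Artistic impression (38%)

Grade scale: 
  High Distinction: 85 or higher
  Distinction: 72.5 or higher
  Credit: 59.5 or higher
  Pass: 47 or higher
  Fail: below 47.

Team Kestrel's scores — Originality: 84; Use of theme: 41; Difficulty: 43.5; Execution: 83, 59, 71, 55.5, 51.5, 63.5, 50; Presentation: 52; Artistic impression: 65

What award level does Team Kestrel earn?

Credit

Execution: drop 50, 51.5 → average of remaining 5 = 332/5 = 66.4
Weighted total:
  Originality 84 × 0.1 = 8.4
  Use of theme 41 × 0.13 = 5.33
  Difficulty 43.5 × 0.13 = 5.655
  Execution 66.4 × 0.15 = 9.96
  Presentation 52 × 0.11 = 5.72
  Artistic impression 65 × 0.38 = 24.7
Sum = 59.765
59.765 is ≥ 59.5 and < 72.5 → Credit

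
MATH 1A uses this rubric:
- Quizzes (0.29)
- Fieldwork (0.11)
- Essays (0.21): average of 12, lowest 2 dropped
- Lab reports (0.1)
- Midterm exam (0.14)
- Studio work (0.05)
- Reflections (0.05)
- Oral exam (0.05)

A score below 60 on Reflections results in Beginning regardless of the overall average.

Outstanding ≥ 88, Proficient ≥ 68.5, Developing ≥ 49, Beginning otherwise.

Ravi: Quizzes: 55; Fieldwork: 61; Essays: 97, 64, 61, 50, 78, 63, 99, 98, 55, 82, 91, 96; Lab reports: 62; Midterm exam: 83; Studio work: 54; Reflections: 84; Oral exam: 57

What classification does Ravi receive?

Developing

Essays: drop 50, 55 → average of remaining 10 = 829/10 = 82.9
Reflections score 84 ≥ 60: minimum met.
Weighted total:
  Quizzes 55 × 0.29 = 15.95
  Fieldwork 61 × 0.11 = 6.71
  Essays 82.9 × 0.21 = 17.409
  Lab reports 62 × 0.1 = 6.2
  Midterm exam 83 × 0.14 = 11.62
  Studio work 54 × 0.05 = 2.7
  Reflections 84 × 0.05 = 4.2
  Oral exam 57 × 0.05 = 2.85
Sum = 67.639
67.639 is ≥ 49 and < 68.5 → Developing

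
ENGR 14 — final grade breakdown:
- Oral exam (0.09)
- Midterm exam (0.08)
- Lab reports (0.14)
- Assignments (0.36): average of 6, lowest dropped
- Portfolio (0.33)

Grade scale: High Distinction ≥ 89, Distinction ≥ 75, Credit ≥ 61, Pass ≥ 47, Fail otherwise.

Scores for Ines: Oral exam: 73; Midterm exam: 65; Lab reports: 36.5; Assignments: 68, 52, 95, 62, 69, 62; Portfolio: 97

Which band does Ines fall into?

Credit

Assignments: drop 52 → average of remaining 5 = 356/5 = 71.2
Weighted total:
  Oral exam 73 × 0.09 = 6.57
  Midterm exam 65 × 0.08 = 5.2
  Lab reports 36.5 × 0.14 = 5.11
  Assignments 71.2 × 0.36 = 25.632
  Portfolio 97 × 0.33 = 32.01
Sum = 74.522
74.522 is ≥ 61 and < 75 → Credit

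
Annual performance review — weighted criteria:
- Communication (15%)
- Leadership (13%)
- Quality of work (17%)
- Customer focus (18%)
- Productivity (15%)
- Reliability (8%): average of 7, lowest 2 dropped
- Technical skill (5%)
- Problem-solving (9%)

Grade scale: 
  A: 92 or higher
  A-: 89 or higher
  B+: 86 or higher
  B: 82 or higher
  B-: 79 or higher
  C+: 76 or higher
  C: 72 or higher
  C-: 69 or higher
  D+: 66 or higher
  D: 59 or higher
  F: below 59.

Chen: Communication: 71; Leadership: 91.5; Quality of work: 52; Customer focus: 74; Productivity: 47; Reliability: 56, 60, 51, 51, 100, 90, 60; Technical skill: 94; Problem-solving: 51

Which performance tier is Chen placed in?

Reliability: drop 51, 51 → average of remaining 5 = 366/5 = 73.2
Weighted total:
  Communication 71 × 0.15 = 10.65
  Leadership 91.5 × 0.13 = 11.895
  Quality of work 52 × 0.17 = 8.84
  Customer focus 74 × 0.18 = 13.32
  Productivity 47 × 0.15 = 7.05
  Reliability 73.2 × 0.08 = 5.856
  Technical skill 94 × 0.05 = 4.7
  Problem-solving 51 × 0.09 = 4.59
Sum = 66.901
66.901 is ≥ 66 and < 69 → D+

D+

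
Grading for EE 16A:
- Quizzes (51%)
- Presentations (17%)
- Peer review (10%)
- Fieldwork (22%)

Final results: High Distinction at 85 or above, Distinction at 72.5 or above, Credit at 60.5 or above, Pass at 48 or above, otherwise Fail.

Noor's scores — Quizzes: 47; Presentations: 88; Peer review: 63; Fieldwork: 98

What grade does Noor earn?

Credit

Weighted total:
  Quizzes 47 × 0.51 = 23.97
  Presentations 88 × 0.17 = 14.96
  Peer review 63 × 0.1 = 6.3
  Fieldwork 98 × 0.22 = 21.56
Sum = 66.79
66.79 is ≥ 60.5 and < 72.5 → Credit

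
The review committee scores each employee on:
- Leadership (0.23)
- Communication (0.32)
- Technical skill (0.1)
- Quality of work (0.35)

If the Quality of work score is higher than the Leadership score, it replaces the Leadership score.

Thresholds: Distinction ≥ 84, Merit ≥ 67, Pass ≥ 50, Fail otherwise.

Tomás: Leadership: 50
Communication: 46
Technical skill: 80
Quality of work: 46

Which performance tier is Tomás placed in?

Quality of work (46) ≤ Leadership (50), so Leadership stays at 50.
Weighted total:
  Leadership 50 × 0.23 = 11.5
  Communication 46 × 0.32 = 14.72
  Technical skill 80 × 0.1 = 8
  Quality of work 46 × 0.35 = 16.1
Sum = 50.32
50.32 is ≥ 50 and < 67 → Pass

Pass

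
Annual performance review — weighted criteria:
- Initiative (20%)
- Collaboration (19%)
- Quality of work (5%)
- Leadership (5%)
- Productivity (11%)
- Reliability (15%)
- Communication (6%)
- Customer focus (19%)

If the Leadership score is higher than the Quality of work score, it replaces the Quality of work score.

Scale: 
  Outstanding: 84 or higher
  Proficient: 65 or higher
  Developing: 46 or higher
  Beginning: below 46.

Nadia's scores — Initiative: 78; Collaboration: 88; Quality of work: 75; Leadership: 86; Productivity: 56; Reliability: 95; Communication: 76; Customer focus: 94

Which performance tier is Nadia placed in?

Proficient

Leadership (86) > Quality of work (75), so Quality of work counts as 86.
Weighted total:
  Initiative 78 × 0.2 = 15.6
  Collaboration 88 × 0.19 = 16.72
  Quality of work 86 × 0.05 = 4.3
  Leadership 86 × 0.05 = 4.3
  Productivity 56 × 0.11 = 6.16
  Reliability 95 × 0.15 = 14.25
  Communication 76 × 0.06 = 4.56
  Customer focus 94 × 0.19 = 17.86
Sum = 83.75
83.75 is ≥ 65 and < 84 → Proficient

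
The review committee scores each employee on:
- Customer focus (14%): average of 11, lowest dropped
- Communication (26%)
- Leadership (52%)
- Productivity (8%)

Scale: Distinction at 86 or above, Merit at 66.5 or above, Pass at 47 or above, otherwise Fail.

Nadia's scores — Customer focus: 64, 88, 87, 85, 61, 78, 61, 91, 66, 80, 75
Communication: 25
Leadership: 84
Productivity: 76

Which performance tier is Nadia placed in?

Customer focus: drop 61 → average of remaining 10 = 775/10 = 77.5
Weighted total:
  Customer focus 77.5 × 0.14 = 10.85
  Communication 25 × 0.26 = 6.5
  Leadership 84 × 0.52 = 43.68
  Productivity 76 × 0.08 = 6.08
Sum = 67.11
67.11 is ≥ 66.5 and < 86 → Merit

Merit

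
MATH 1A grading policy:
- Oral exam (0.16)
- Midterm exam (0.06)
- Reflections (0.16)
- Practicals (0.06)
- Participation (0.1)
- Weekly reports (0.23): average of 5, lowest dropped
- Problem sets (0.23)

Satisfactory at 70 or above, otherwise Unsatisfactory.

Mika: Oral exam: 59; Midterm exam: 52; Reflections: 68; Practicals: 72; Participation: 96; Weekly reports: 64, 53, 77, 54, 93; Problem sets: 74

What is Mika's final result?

Satisfactory

Weekly reports: drop 53 → average of remaining 4 = 288/4 = 72
Weighted total:
  Oral exam 59 × 0.16 = 9.44
  Midterm exam 52 × 0.06 = 3.12
  Reflections 68 × 0.16 = 10.88
  Practicals 72 × 0.06 = 4.32
  Participation 96 × 0.1 = 9.6
  Weekly reports 72 × 0.23 = 16.56
  Problem sets 74 × 0.23 = 17.02
Sum = 70.94
70.94 ≥ 70 → Satisfactory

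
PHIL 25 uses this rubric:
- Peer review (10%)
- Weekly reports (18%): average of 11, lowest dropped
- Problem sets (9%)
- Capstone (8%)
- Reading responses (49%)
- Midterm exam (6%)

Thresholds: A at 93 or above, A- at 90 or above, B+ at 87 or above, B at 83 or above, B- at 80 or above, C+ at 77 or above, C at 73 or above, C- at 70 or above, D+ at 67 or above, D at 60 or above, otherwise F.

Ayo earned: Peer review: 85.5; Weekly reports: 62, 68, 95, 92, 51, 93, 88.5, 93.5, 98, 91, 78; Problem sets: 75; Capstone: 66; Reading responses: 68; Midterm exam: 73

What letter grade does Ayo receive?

C

Weekly reports: drop 51 → average of remaining 10 = 859/10 = 85.9
Weighted total:
  Peer review 85.5 × 0.1 = 8.55
  Weekly reports 85.9 × 0.18 = 15.462
  Problem sets 75 × 0.09 = 6.75
  Capstone 66 × 0.08 = 5.28
  Reading responses 68 × 0.49 = 33.32
  Midterm exam 73 × 0.06 = 4.38
Sum = 73.742
73.742 is ≥ 73 and < 77 → C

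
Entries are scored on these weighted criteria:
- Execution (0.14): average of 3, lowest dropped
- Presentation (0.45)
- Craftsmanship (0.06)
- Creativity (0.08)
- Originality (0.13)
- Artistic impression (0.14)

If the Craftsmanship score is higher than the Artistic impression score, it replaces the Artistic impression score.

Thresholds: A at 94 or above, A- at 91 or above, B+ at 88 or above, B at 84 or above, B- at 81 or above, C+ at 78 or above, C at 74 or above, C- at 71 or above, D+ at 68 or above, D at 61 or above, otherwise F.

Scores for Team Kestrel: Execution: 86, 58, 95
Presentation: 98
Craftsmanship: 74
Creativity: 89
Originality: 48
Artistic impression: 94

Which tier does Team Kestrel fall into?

Execution: drop 58 → average of remaining 2 = 181/2 = 90.5
Craftsmanship (74) ≤ Artistic impression (94), so Artistic impression stays at 94.
Weighted total:
  Execution 90.5 × 0.14 = 12.67
  Presentation 98 × 0.45 = 44.1
  Craftsmanship 74 × 0.06 = 4.44
  Creativity 89 × 0.08 = 7.12
  Originality 48 × 0.13 = 6.24
  Artistic impression 94 × 0.14 = 13.16
Sum = 87.73
87.73 is ≥ 84 and < 88 → B

B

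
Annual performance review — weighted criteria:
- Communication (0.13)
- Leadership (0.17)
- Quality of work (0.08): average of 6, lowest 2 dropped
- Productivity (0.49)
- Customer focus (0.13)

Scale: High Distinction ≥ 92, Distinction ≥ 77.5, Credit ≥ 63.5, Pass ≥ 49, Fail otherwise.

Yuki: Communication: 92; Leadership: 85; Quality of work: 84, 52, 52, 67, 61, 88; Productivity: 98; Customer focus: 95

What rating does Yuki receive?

High Distinction

Quality of work: drop 52, 52 → average of remaining 4 = 300/4 = 75
Weighted total:
  Communication 92 × 0.13 = 11.96
  Leadership 85 × 0.17 = 14.45
  Quality of work 75 × 0.08 = 6
  Productivity 98 × 0.49 = 48.02
  Customer focus 95 × 0.13 = 12.35
Sum = 92.78
92.78 ≥ 92 → High Distinction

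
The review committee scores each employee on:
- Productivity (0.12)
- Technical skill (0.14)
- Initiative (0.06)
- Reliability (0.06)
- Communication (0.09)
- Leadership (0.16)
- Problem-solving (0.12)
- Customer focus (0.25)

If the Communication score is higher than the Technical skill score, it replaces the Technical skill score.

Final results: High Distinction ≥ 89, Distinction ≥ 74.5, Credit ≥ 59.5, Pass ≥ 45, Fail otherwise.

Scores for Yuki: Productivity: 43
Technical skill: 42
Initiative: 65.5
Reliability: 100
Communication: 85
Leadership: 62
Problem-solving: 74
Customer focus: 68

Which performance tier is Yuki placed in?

Communication (85) > Technical skill (42), so Technical skill counts as 85.
Weighted total:
  Productivity 43 × 0.12 = 5.16
  Technical skill 85 × 0.14 = 11.9
  Initiative 65.5 × 0.06 = 3.93
  Reliability 100 × 0.06 = 6
  Communication 85 × 0.09 = 7.65
  Leadership 62 × 0.16 = 9.92
  Problem-solving 74 × 0.12 = 8.88
  Customer focus 68 × 0.25 = 17
Sum = 70.44
70.44 is ≥ 59.5 and < 74.5 → Credit

Credit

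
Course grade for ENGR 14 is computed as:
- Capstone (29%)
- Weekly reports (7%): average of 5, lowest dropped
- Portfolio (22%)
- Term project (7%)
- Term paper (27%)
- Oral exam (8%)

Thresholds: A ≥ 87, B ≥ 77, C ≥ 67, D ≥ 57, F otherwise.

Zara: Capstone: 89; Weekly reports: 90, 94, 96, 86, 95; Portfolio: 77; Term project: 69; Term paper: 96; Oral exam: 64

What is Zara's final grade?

Weekly reports: drop 86 → average of remaining 4 = 375/4 = 93.75
Weighted total:
  Capstone 89 × 0.29 = 25.81
  Weekly reports 93.75 × 0.07 = 6.5625
  Portfolio 77 × 0.22 = 16.94
  Term project 69 × 0.07 = 4.83
  Term paper 96 × 0.27 = 25.92
  Oral exam 64 × 0.08 = 5.12
Sum = 85.1825
85.1825 is ≥ 77 and < 87 → B

B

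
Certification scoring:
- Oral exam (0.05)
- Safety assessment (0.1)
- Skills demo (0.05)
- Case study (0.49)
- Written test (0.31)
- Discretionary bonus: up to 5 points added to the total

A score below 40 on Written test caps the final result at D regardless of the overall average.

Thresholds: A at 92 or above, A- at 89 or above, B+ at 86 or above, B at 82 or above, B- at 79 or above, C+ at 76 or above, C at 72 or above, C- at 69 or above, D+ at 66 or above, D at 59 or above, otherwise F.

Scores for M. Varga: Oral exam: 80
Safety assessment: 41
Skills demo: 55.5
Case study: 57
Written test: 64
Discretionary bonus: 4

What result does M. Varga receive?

Written test score 64 ≥ 40: minimum met.
Weighted total:
  Oral exam 80 × 0.05 = 4
  Safety assessment 41 × 0.1 = 4.1
  Skills demo 55.5 × 0.05 = 2.775
  Case study 57 × 0.49 = 27.93
  Written test 64 × 0.31 = 19.84
Sum = 58.645
Discretionary bonus: 58.645 + 4 = 62.645
62.645 is ≥ 59 and < 66 → D

D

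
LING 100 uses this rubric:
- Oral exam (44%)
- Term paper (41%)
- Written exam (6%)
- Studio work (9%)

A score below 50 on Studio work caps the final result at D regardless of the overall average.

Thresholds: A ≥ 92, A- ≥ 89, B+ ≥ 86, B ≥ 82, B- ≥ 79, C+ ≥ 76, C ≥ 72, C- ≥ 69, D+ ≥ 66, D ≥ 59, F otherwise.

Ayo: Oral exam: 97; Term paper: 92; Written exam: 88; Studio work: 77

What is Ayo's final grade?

Studio work score 77 ≥ 50: minimum met.
Weighted total:
  Oral exam 97 × 0.44 = 42.68
  Term paper 92 × 0.41 = 37.72
  Written exam 88 × 0.06 = 5.28
  Studio work 77 × 0.09 = 6.93
Sum = 92.61
92.61 ≥ 92 → A

A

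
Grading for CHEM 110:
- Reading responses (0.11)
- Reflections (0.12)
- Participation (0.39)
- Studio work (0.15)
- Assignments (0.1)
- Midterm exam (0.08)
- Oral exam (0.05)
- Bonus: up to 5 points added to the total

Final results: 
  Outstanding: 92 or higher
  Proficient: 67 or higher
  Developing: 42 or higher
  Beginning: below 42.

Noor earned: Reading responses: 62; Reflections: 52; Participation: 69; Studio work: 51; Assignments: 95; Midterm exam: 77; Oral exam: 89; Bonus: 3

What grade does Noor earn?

Proficient

Weighted total:
  Reading responses 62 × 0.11 = 6.82
  Reflections 52 × 0.12 = 6.24
  Participation 69 × 0.39 = 26.91
  Studio work 51 × 0.15 = 7.65
  Assignments 95 × 0.1 = 9.5
  Midterm exam 77 × 0.08 = 6.16
  Oral exam 89 × 0.05 = 4.45
Sum = 67.73
Bonus: 67.73 + 3 = 70.73
70.73 is ≥ 67 and < 92 → Proficient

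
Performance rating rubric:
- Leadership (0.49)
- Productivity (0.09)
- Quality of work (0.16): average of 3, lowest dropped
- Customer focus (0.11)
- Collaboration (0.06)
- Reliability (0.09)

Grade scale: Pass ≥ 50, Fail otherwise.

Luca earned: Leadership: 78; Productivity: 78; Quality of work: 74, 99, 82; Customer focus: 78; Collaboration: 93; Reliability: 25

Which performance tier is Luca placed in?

Pass

Quality of work: drop 74 → average of remaining 2 = 181/2 = 90.5
Weighted total:
  Leadership 78 × 0.49 = 38.22
  Productivity 78 × 0.09 = 7.02
  Quality of work 90.5 × 0.16 = 14.48
  Customer focus 78 × 0.11 = 8.58
  Collaboration 93 × 0.06 = 5.58
  Reliability 25 × 0.09 = 2.25
Sum = 76.13
76.13 ≥ 50 → Pass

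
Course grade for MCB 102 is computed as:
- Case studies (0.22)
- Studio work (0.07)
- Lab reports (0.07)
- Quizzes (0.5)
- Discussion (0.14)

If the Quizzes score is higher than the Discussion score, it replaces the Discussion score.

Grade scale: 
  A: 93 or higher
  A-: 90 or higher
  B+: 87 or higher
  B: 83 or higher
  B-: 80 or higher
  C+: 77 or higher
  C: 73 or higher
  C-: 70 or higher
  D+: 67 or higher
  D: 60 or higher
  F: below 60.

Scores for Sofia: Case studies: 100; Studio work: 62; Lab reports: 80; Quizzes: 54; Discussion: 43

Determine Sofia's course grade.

Quizzes (54) > Discussion (43), so Discussion counts as 54.
Weighted total:
  Case studies 100 × 0.22 = 22
  Studio work 62 × 0.07 = 4.34
  Lab reports 80 × 0.07 = 5.6
  Quizzes 54 × 0.5 = 27
  Discussion 54 × 0.14 = 7.56
Sum = 66.5
66.5 is ≥ 60 and < 67 → D

D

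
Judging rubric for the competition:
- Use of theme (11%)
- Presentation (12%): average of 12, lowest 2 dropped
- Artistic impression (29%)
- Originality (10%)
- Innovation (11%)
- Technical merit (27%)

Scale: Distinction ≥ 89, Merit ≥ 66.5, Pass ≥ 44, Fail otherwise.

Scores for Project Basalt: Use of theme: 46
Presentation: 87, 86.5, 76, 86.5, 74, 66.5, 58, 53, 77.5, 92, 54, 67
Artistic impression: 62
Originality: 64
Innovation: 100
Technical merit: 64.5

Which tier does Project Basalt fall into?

Merit

Presentation: drop 53, 54 → average of remaining 10 = 771/10 = 77.1
Weighted total:
  Use of theme 46 × 0.11 = 5.06
  Presentation 77.1 × 0.12 = 9.252
  Artistic impression 62 × 0.29 = 17.98
  Originality 64 × 0.1 = 6.4
  Innovation 100 × 0.11 = 11
  Technical merit 64.5 × 0.27 = 17.415
Sum = 67.107
67.107 is ≥ 66.5 and < 89 → Merit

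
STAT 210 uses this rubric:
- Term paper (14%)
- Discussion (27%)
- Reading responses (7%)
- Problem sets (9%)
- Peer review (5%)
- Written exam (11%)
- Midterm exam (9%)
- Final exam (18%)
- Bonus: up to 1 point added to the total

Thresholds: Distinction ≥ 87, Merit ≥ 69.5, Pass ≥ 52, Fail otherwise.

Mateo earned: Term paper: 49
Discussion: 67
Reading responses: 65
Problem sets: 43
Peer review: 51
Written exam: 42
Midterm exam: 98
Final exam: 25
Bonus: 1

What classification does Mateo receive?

Weighted total:
  Term paper 49 × 0.14 = 6.86
  Discussion 67 × 0.27 = 18.09
  Reading responses 65 × 0.07 = 4.55
  Problem sets 43 × 0.09 = 3.87
  Peer review 51 × 0.05 = 2.55
  Written exam 42 × 0.11 = 4.62
  Midterm exam 98 × 0.09 = 8.82
  Final exam 25 × 0.18 = 4.5
Sum = 53.86
Bonus: 53.86 + 1 = 54.86
54.86 is ≥ 52 and < 69.5 → Pass

Pass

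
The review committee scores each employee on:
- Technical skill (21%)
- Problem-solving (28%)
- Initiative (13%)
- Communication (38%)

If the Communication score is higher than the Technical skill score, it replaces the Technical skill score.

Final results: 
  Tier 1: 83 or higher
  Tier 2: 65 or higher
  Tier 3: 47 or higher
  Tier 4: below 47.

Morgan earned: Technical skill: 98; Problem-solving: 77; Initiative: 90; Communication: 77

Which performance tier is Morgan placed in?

Communication (77) ≤ Technical skill (98), so Technical skill stays at 98.
Weighted total:
  Technical skill 98 × 0.21 = 20.58
  Problem-solving 77 × 0.28 = 21.56
  Initiative 90 × 0.13 = 11.7
  Communication 77 × 0.38 = 29.26
Sum = 83.1
83.1 ≥ 83 → Tier 1

Tier 1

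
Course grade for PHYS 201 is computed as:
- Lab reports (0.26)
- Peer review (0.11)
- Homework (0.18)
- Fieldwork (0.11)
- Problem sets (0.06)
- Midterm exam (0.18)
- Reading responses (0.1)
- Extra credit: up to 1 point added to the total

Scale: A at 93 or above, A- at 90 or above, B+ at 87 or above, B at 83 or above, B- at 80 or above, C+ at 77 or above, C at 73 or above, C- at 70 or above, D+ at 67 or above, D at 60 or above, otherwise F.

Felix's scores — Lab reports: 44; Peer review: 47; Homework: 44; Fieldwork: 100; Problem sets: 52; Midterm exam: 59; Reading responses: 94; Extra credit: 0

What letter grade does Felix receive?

F

Weighted total:
  Lab reports 44 × 0.26 = 11.44
  Peer review 47 × 0.11 = 5.17
  Homework 44 × 0.18 = 7.92
  Fieldwork 100 × 0.11 = 11
  Problem sets 52 × 0.06 = 3.12
  Midterm exam 59 × 0.18 = 10.62
  Reading responses 94 × 0.1 = 9.4
Sum = 58.67
Extra credit: 58.67 + 0 = 58.67
58.67 < 60 → F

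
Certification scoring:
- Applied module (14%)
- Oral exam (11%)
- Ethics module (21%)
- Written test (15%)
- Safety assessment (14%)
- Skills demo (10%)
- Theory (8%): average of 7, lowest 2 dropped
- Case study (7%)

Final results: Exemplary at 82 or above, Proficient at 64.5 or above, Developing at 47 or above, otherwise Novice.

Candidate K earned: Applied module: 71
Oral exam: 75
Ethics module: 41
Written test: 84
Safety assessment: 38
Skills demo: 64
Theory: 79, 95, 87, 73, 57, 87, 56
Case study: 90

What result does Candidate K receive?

Developing

Theory: drop 56, 57 → average of remaining 5 = 421/5 = 84.2
Weighted total:
  Applied module 71 × 0.14 = 9.94
  Oral exam 75 × 0.11 = 8.25
  Ethics module 41 × 0.21 = 8.61
  Written test 84 × 0.15 = 12.6
  Safety assessment 38 × 0.14 = 5.32
  Skills demo 64 × 0.1 = 6.4
  Theory 84.2 × 0.08 = 6.736
  Case study 90 × 0.07 = 6.3
Sum = 64.156
64.156 is ≥ 47 and < 64.5 → Developing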